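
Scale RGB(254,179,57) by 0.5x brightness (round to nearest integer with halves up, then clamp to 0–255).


Multiply each channel by 0.5, round half up, clamp to [0, 255]
R: 254×0.5 = 127
G: 179×0.5 = 89.5 → round → 90
B: 57×0.5 = 28.5 → round → 29
= RGB(127, 90, 29)


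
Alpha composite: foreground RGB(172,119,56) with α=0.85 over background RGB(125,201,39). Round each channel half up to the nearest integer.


C = α×F + (1-α)×B, with 1-α = 0.15
R: 0.85×172 + 0.15×125 = 146.20 + 18.75 = 164.95 → 165
G: 0.85×119 + 0.15×201 = 101.15 + 30.15 = 131.30 → 131
B: 0.85×56 + 0.15×39 = 47.60 + 5.85 = 53.45 → 53
= RGB(165, 131, 53)


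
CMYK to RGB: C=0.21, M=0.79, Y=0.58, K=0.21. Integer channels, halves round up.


R = 255 × (1-C) × (1-K) = 255 × 0.79 × 0.79 = 159.1455 → 159
G = 255 × (1-M) × (1-K) = 255 × 0.21 × 0.79 = 42.3045 → 42
B = 255 × (1-Y) × (1-K) = 255 × 0.42 × 0.79 = 84.609 → 85
= RGB(159, 42, 85)


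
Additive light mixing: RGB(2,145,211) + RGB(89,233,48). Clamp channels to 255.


Additive: each channel = min(255, C₁+C₂)
R: 2+89 = 91 → 91
G: 145+233 = 378 → 255
B: 211+48 = 259 → 255
= RGB(91, 255, 255)


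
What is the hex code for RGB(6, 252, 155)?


R = 6 → 06 (hex)
G = 252 → FC (hex)
B = 155 → 9B (hex)
Hex = #06FC9B


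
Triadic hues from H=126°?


Triadic: equally spaced at 120° intervals
H1 = 126°
H2 = (126 + 120) mod 360 = 246°
H3 = (126 + 240) mod 360 = 6°
Triadic = 126°, 246°, 6°


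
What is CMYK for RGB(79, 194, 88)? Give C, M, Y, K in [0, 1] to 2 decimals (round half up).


R'=79/255≈0.3098, G'=194/255≈0.7608, B'=88/255≈0.3451
K = 1 - max(R',G',B') = 1 - 194/255 = 61/255 = 0.23921… → 0.24
(1-R'-K)/(1-K) simplifies to (max-R)/max with max = 194:
C = (194-79)/194 = 115/194 = 0.59278… → 0.59
M = (194-194)/194 = 0/194 = 0 → 0.00
Y = (194-88)/194 = 106/194 = 0.54639… → 0.55
= CMYK(0.59, 0.00, 0.55, 0.24)


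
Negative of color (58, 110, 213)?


Invert: (255-R, 255-G, 255-B)
R: 255-58 = 197
G: 255-110 = 145
B: 255-213 = 42
= RGB(197, 145, 42)


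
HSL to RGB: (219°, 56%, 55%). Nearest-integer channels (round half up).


H=219°, S=0.56, L=0.55
C = (1-|2L-1|)×S = (1-|0.10|)×0.56 = 0.504
H' = H/60 = 219/60 ≈ 3.6500; X = C×(1-|H' mod 2 - 1|) = 0.1764
m = L - C/2 = 0.55 - 0.252 = 0.298
Sector ⌊H'⌋ = 3 → (R',G',B') = (0.0, 0.1764, 0.504)
RGB = ((R'+m)×255, (G'+m)×255, (B'+m)×255) = (75.99, 120.972, 204.51)
Round half up → RGB(76, 121, 205)


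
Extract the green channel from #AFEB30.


Color: #AFEB30
R = AF = 175
G = EB = 235
B = 30 = 48
Green = 235


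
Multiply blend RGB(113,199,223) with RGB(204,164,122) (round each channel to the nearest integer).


Multiply: C = A×B/255, rounded to nearest integer
R: 113×204/255 = 23052/255 ≈ 90.400 → 90
G: 199×164/255 = 32636/255 ≈ 127.984 → 128
B: 223×122/255 = 27206/255 ≈ 106.690 → 107
= RGB(90, 128, 107)


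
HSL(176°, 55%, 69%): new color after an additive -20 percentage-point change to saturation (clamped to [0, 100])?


Original S = 55%
Adjustment = -20 percentage points
New S = 55 + (-20) = 35
Clamp to [0, 100] → 35
= HSL(176°, 35%, 69%)


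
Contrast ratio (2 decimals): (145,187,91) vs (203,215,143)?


Linearize each sRGB channel c=v/255: c/12.92 if c ≤ 0.04045 else ((c+0.055)/1.055)^2.4
L = 0.2126×R_lin + 0.7152×G_lin + 0.0722×B_lin
Color 1 (145,187,91):
  R=145: 145/255≈0.5686 > 0.04045 → ((0.5686+0.055)/1.055)^2.4 ≈ 0.28315
  G=187: 187/255≈0.7333 > 0.04045 → ((0.7333+0.055)/1.055)^2.4 ≈ 0.49693
  B=91: 91/255≈0.3569 > 0.04045 → ((0.3569+0.055)/1.055)^2.4 ≈ 0.10462
  L1 = 0.2126×0.28315 + 0.7152×0.49693 + 0.0722×0.10462 ≈ 0.42316
Color 2 (203,215,143):
  R=203: 203/255≈0.7961 > 0.04045 → ((0.7961+0.055)/1.055)^2.4 ≈ 0.59720
  G=215: 215/255≈0.8431 > 0.04045 → ((0.8431+0.055)/1.055)^2.4 ≈ 0.67954
  B=143: 143/255≈0.5608 > 0.04045 → ((0.5608+0.055)/1.055)^2.4 ≈ 0.27468
  L2 = 0.2126×0.59720 + 0.7152×0.67954 + 0.0722×0.27468 ≈ 0.63281
Lighter = 0.63281, Darker = 0.42316
Ratio = (L_lighter + 0.05) / (L_darker + 0.05)
Ratio = (0.63281 + 0.05) / (0.42316 + 0.05) = 0.68281 / 0.47316 ≈ 1.4431
Ratio ≈ 1.44:1


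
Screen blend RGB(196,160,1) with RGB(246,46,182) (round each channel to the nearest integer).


Screen: C = 255 - (255-A)×(255-B)/255, rounded to nearest integer
R: 255 - (255-196)×(255-246)/255 = 255 - 531/255 ≈ 255 - 2.082 = 252.918 → 253
G: 255 - (255-160)×(255-46)/255 = 255 - 19855/255 ≈ 255 - 77.863 = 177.137 → 177
B: 255 - (255-1)×(255-182)/255 = 255 - 18542/255 ≈ 255 - 72.714 = 182.286 → 182
= RGB(253, 177, 182)


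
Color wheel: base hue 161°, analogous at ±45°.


Base hue: 161°
Left analog: (161 - 45) mod 360 = 116°
Right analog: (161 + 45) mod 360 = 206°
Analogous hues = 116° and 206°


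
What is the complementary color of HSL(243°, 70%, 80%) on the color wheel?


Complement = opposite side of color wheel = hue + 180°
H' = (243 + 180) mod 360 = 63°
S and L unchanged.
= HSL(63°, 70%, 80%)


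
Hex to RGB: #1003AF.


10 → 16 (R)
03 → 3 (G)
AF → 175 (B)
= RGB(16, 3, 175)


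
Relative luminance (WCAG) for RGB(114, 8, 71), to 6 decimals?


Linearize each channel (sRGB transfer function): c = v/255; c_lin = c/12.92 if c ≤ 0.04045, else ((c+0.055)/1.055)^2.4
  R: 114/255 ≈ 0.447059 > 0.04045 → ((0.447059+0.055)/1.055)^2.4 ≈ 0.168269
  G: 8/255 ≈ 0.031373 ≤ 0.04045 → 0.031373/12.92 ≈ 0.002428
  B: 71/255 ≈ 0.278431 > 0.04045 → ((0.278431+0.055)/1.055)^2.4 ≈ 0.063010
R_lin = 0.168269, G_lin = 0.002428, B_lin = 0.063010
L = 0.2126×R + 0.7152×G + 0.0722×B
L = 0.2126×0.168269 + 0.7152×0.002428 + 0.0722×0.063010
L ≈ 0.042060


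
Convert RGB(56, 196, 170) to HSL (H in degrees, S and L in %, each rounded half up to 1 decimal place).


Normalize: R'=56/255≈0.2196, G'=196/255≈0.7686, B'=170/255≈0.6667
Max=196/255, Min=56/255, Δ=Max-Min=140/255
L = (Max+Min)/2 = (196+56)/510 = 252/510 = 0.49411… → L = 49.4%
L ≤ 0.5 → S = Δ/(Max+Min) = 140/(196+56) = 140/252 = 0.55555… → S = 55.6%
(the 1/255 factors cancel in S and H, so raw channel differences can be used)
Max is G' → H = 60 × ((B-R)/Δ + 2) = 60 × ((170-56)/140 + 2)
  114/140 + 2 = 0.8142… + 2 = 2.8142…
  H = 60 × 2.8142… = 168.857…° → H = 168.9°
= HSL(168.9°, 55.6%, 49.4%)


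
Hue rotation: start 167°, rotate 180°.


New hue = (H + rotation) mod 360
New hue = (167 + 180) mod 360
= 347 mod 360
= 347°


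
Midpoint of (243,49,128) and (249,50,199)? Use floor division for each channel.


Midpoint: each channel = ⌊(C₁+C₂)/2⌋
R: ⌊(243+249)/2⌋ = 246
G: ⌊(49+50)/2⌋ = 49
B: ⌊(128+199)/2⌋ = 163
= RGB(246, 49, 163)


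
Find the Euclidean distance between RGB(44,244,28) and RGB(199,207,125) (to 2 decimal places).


d = √[(R₁-R₂)² + (G₁-G₂)² + (B₁-B₂)²]
d = √[(44-199)² + (244-207)² + (28-125)²]
d = √[24025 + 1369 + 9409]
d = √34803
d ≈ 186.56


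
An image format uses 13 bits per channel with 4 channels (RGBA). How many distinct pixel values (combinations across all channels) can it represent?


Total bits = 13 bits/channel × 4 channels = 52 bits
Distinct pixel values = 2^52
= 4,503,599,627,370,496 pixel values


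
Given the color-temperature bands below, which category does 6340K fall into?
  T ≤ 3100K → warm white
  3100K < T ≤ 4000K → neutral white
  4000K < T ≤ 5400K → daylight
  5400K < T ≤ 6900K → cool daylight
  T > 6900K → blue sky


Temperature: 6340K
5400K < 6340K ≤ 6900K → cool daylight
Classification: cool daylight


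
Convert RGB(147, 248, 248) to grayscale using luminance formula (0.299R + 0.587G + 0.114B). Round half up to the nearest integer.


Gray = 0.299×R + 0.587×G + 0.114×B
Gray = 0.299×147 + 0.587×248 + 0.114×248
Gray = 43.953 + 145.576 + 28.272
Gray = 217.801 → round half up → 218
Gray = 218


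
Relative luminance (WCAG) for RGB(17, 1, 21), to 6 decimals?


Linearize each channel (sRGB transfer function): c = v/255; c_lin = c/12.92 if c ≤ 0.04045, else ((c+0.055)/1.055)^2.4
  R: 17/255 ≈ 0.066667 > 0.04045 → ((0.066667+0.055)/1.055)^2.4 ≈ 0.005605
  G: 1/255 ≈ 0.003922 ≤ 0.04045 → 0.003922/12.92 ≈ 0.000304
  B: 21/255 ≈ 0.082353 > 0.04045 → ((0.082353+0.055)/1.055)^2.4 ≈ 0.007499
R_lin = 0.005605, G_lin = 0.000304, B_lin = 0.007499
L = 0.2126×R + 0.7152×G + 0.0722×B
L = 0.2126×0.005605 + 0.7152×0.000304 + 0.0722×0.007499
L ≈ 0.001950


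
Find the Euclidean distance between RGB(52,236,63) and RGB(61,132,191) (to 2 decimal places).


d = √[(R₁-R₂)² + (G₁-G₂)² + (B₁-B₂)²]
d = √[(52-61)² + (236-132)² + (63-191)²]
d = √[81 + 10816 + 16384]
d = √27281
d ≈ 165.17


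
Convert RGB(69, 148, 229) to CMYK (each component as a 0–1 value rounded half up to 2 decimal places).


R'=69/255≈0.2706, G'=148/255≈0.5804, B'=229/255≈0.8980
K = 1 - max(R',G',B') = 1 - 229/255 = 26/255 = 0.10196… → 0.10
(1-R'-K)/(1-K) simplifies to (max-R)/max with max = 229:
C = (229-69)/229 = 160/229 = 0.69868… → 0.70
M = (229-148)/229 = 81/229 = 0.35371… → 0.35
Y = (229-229)/229 = 0/229 = 0 → 0.00
= CMYK(0.70, 0.35, 0.00, 0.10)


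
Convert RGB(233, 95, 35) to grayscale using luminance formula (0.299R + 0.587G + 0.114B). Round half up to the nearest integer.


Gray = 0.299×R + 0.587×G + 0.114×B
Gray = 0.299×233 + 0.587×95 + 0.114×35
Gray = 69.667 + 55.765 + 3.990
Gray = 129.422 → round half up → 129
Gray = 129


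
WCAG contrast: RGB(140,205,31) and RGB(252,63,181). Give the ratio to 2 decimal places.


Linearize each sRGB channel c=v/255: c/12.92 if c ≤ 0.04045 else ((c+0.055)/1.055)^2.4
L = 0.2126×R_lin + 0.7152×G_lin + 0.0722×B_lin
Color 1 (140,205,31):
  R=140: 140/255≈0.5490 > 0.04045 → ((0.5490+0.055)/1.055)^2.4 ≈ 0.26225
  G=205: 205/255≈0.8039 > 0.04045 → ((0.8039+0.055)/1.055)^2.4 ≈ 0.61050
  B=31: 31/255≈0.1216 > 0.04045 → ((0.1216+0.055)/1.055)^2.4 ≈ 0.01370
  L1 = 0.2126×0.26225 + 0.7152×0.61050 + 0.0722×0.01370 ≈ 0.49337
Color 2 (252,63,181):
  R=252: 252/255≈0.9882 > 0.04045 → ((0.9882+0.055)/1.055)^2.4 ≈ 0.97345
  G=63: 63/255≈0.2471 > 0.04045 → ((0.2471+0.055)/1.055)^2.4 ≈ 0.04971
  B=181: 181/255≈0.7098 > 0.04045 → ((0.7098+0.055)/1.055)^2.4 ≈ 0.46208
  L2 = 0.2126×0.97345 + 0.7152×0.04971 + 0.0722×0.46208 ≈ 0.27587
Lighter = 0.49337, Darker = 0.27587
Ratio = (L_lighter + 0.05) / (L_darker + 0.05)
Ratio = (0.49337 + 0.05) / (0.27587 + 0.05) = 0.54337 / 0.32587 ≈ 1.6675
Ratio ≈ 1.67:1


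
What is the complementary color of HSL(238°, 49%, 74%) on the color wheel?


Complement = opposite side of color wheel = hue + 180°
H' = (238 + 180) mod 360 = 58°
S and L unchanged.
= HSL(58°, 49%, 74%)


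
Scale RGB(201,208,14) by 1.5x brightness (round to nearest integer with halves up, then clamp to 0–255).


Multiply each channel by 1.5, round half up, clamp to [0, 255]
R: 201×1.5 = 301.5 → round → 302 → clamp → 255
G: 208×1.5 = 312 → clamp → 255
B: 14×1.5 = 21
= RGB(255, 255, 21)


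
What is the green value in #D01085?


Color: #D01085
R = D0 = 208
G = 10 = 16
B = 85 = 133
Green = 16


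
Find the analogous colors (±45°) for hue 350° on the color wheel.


Base hue: 350°
Left analog: (350 - 45) mod 360 = 305°
Right analog: (350 + 45) mod 360 = 35°
Analogous hues = 305° and 35°


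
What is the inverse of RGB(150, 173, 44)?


Invert: (255-R, 255-G, 255-B)
R: 255-150 = 105
G: 255-173 = 82
B: 255-44 = 211
= RGB(105, 82, 211)


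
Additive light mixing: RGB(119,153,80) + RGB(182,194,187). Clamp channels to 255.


Additive: each channel = min(255, C₁+C₂)
R: 119+182 = 301 → 255
G: 153+194 = 347 → 255
B: 80+187 = 267 → 255
= RGB(255, 255, 255)


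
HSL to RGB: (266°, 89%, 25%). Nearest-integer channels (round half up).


H=266°, S=0.89, L=0.25
C = (1-|2L-1|)×S = (1-|-0.50|)×0.89 = 0.445
H' = H/60 = 266/60 ≈ 4.4333; X = C×(1-|H' mod 2 - 1|) ≈ 0.1928
m = L - C/2 = 0.25 - 0.2225 = 0.0275
Sector ⌊H'⌋ = 4 → (R',G',B') = (≈0.1928, 0.0, 0.445)
RGB = ((R'+m)×255, (G'+m)×255, (B'+m)×255) = (56.185, 7.0125, 120.4875)
Round half up → RGB(56, 7, 120)


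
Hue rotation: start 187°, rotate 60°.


New hue = (H + rotation) mod 360
New hue = (187 + 60) mod 360
= 247 mod 360
= 247°


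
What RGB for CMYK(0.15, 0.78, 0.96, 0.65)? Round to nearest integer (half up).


R = 255 × (1-C) × (1-K) = 255 × 0.85 × 0.35 = 75.8625 → 76
G = 255 × (1-M) × (1-K) = 255 × 0.22 × 0.35 = 19.635 → 20
B = 255 × (1-Y) × (1-K) = 255 × 0.04 × 0.35 = 3.57 → 4
= RGB(76, 20, 4)


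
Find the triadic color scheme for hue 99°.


Triadic: equally spaced at 120° intervals
H1 = 99°
H2 = (99 + 120) mod 360 = 219°
H3 = (99 + 240) mod 360 = 339°
Triadic = 99°, 219°, 339°


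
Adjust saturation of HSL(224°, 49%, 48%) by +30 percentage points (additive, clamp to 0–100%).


Original S = 49%
Adjustment = +30 percentage points
New S = 49 + (30) = 79
Clamp to [0, 100] → 79
= HSL(224°, 79%, 48%)


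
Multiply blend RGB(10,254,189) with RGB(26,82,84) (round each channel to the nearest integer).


Multiply: C = A×B/255, rounded to nearest integer
R: 10×26/255 = 260/255 ≈ 1.020 → 1
G: 254×82/255 = 20828/255 ≈ 81.678 → 82
B: 189×84/255 = 15876/255 ≈ 62.259 → 62
= RGB(1, 82, 62)


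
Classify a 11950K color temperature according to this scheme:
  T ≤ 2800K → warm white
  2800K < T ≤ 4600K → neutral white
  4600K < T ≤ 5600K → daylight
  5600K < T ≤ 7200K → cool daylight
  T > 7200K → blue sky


Temperature: 11950K
11950K > 7200K → blue sky
Classification: blue sky


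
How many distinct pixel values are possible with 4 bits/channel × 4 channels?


Total bits = 4 bits/channel × 4 channels = 16 bits
Distinct pixel values = 2^16
= 65,536 pixel values


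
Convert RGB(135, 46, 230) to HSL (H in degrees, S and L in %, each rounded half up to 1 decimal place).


Normalize: R'=135/255≈0.5294, G'=46/255≈0.1804, B'=230/255≈0.9020
Max=230/255, Min=46/255, Δ=Max-Min=184/255
L = (Max+Min)/2 = (230+46)/510 = 276/510 = 0.54117… → L = 54.1%
L > 0.5 → S = Δ/(2-Max-Min) = 184/(510-230-46) = 184/234 = 0.78632… → S = 78.6%
(the 1/255 factors cancel in S and H, so raw channel differences can be used)
Max is B' → H = 60 × ((R-G)/Δ + 4) = 60 × ((135-46)/184 + 4)
  89/184 + 4 = 0.4836… + 4 = 4.4836…
  H = 60 × 4.4836… = 269.021…° → H = 269.0°
= HSL(269.0°, 78.6%, 54.1%)


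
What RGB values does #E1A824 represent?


E1 → 225 (R)
A8 → 168 (G)
24 → 36 (B)
= RGB(225, 168, 36)


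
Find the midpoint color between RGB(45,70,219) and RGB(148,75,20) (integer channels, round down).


Midpoint: each channel = ⌊(C₁+C₂)/2⌋
R: ⌊(45+148)/2⌋ = 96
G: ⌊(70+75)/2⌋ = 72
B: ⌊(219+20)/2⌋ = 119
= RGB(96, 72, 119)


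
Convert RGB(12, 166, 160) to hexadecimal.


R = 12 → 0C (hex)
G = 166 → A6 (hex)
B = 160 → A0 (hex)
Hex = #0CA6A0


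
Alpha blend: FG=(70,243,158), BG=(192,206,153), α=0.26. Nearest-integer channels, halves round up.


C = α×F + (1-α)×B, with 1-α = 0.74
R: 0.26×70 + 0.74×192 = 18.20 + 142.08 = 160.28 → 160
G: 0.26×243 + 0.74×206 = 63.18 + 152.44 = 215.62 → 216
B: 0.26×158 + 0.74×153 = 41.08 + 113.22 = 154.30 → 154
= RGB(160, 216, 154)


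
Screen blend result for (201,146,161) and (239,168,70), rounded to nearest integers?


Screen: C = 255 - (255-A)×(255-B)/255, rounded to nearest integer
R: 255 - (255-201)×(255-239)/255 = 255 - 864/255 ≈ 255 - 3.388 = 251.612 → 252
G: 255 - (255-146)×(255-168)/255 = 255 - 9483/255 ≈ 255 - 37.188 = 217.812 → 218
B: 255 - (255-161)×(255-70)/255 = 255 - 17390/255 ≈ 255 - 68.196 = 186.804 → 187
= RGB(252, 218, 187)


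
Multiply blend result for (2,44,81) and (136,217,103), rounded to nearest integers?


Multiply: C = A×B/255, rounded to nearest integer
R: 2×136/255 = 272/255 ≈ 1.067 → 1
G: 44×217/255 = 9548/255 ≈ 37.443 → 37
B: 81×103/255 = 8343/255 ≈ 32.718 → 33
= RGB(1, 37, 33)


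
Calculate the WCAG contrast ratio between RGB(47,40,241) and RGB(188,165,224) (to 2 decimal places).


Linearize each sRGB channel c=v/255: c/12.92 if c ≤ 0.04045 else ((c+0.055)/1.055)^2.4
L = 0.2126×R_lin + 0.7152×G_lin + 0.0722×B_lin
Color 1 (47,40,241):
  R=47: 47/255≈0.1843 > 0.04045 → ((0.1843+0.055)/1.055)^2.4 ≈ 0.02843
  G=40: 40/255≈0.1569 > 0.04045 → ((0.1569+0.055)/1.055)^2.4 ≈ 0.02122
  B=241: 241/255≈0.9451 > 0.04045 → ((0.9451+0.055)/1.055)^2.4 ≈ 0.87962
  L1 = 0.2126×0.02843 + 0.7152×0.02122 + 0.0722×0.87962 ≈ 0.08473
Color 2 (188,165,224):
  R=188: 188/255≈0.7373 > 0.04045 → ((0.7373+0.055)/1.055)^2.4 ≈ 0.50289
  G=165: 165/255≈0.6471 > 0.04045 → ((0.6471+0.055)/1.055)^2.4 ≈ 0.37626
  B=224: 224/255≈0.8784 > 0.04045 → ((0.8784+0.055)/1.055)^2.4 ≈ 0.74540
  L2 = 0.2126×0.50289 + 0.7152×0.37626 + 0.0722×0.74540 ≈ 0.42983
Lighter = 0.42983, Darker = 0.08473
Ratio = (L_lighter + 0.05) / (L_darker + 0.05)
Ratio = (0.42983 + 0.05) / (0.08473 + 0.05) = 0.47983 / 0.13473 ≈ 3.5615
Ratio ≈ 3.56:1


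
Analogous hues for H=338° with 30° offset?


Base hue: 338°
Left analog: (338 - 30) mod 360 = 308°
Right analog: (338 + 30) mod 360 = 8°
Analogous hues = 308° and 8°


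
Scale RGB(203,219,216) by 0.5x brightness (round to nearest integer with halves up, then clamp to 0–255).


Multiply each channel by 0.5, round half up, clamp to [0, 255]
R: 203×0.5 = 101.5 → round → 102
G: 219×0.5 = 109.5 → round → 110
B: 216×0.5 = 108
= RGB(102, 110, 108)


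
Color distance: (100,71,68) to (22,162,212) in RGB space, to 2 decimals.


d = √[(R₁-R₂)² + (G₁-G₂)² + (B₁-B₂)²]
d = √[(100-22)² + (71-162)² + (68-212)²]
d = √[6084 + 8281 + 20736]
d = √35101
d ≈ 187.35


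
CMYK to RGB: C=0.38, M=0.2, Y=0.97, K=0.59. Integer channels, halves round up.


R = 255 × (1-C) × (1-K) = 255 × 0.62 × 0.41 = 64.821 → 65
G = 255 × (1-M) × (1-K) = 255 × 0.80 × 0.41 = 83.64 → 84
B = 255 × (1-Y) × (1-K) = 255 × 0.03 × 0.41 = 3.1365 → 3
= RGB(65, 84, 3)


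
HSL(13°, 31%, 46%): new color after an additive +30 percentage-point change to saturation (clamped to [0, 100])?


Original S = 31%
Adjustment = +30 percentage points
New S = 31 + (30) = 61
Clamp to [0, 100] → 61
= HSL(13°, 61%, 46%)


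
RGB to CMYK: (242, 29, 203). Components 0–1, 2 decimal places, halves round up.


R'=242/255≈0.9490, G'=29/255≈0.1137, B'=203/255≈0.7961
K = 1 - max(R',G',B') = 1 - 242/255 = 13/255 = 0.05098… → 0.05
(1-R'-K)/(1-K) simplifies to (max-R)/max with max = 242:
C = (242-242)/242 = 0/242 = 0 → 0.00
M = (242-29)/242 = 213/242 = 0.88016… → 0.88
Y = (242-203)/242 = 39/242 = 0.16115… → 0.16
= CMYK(0.00, 0.88, 0.16, 0.05)


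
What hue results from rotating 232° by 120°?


New hue = (H + rotation) mod 360
New hue = (232 + 120) mod 360
= 352 mod 360
= 352°


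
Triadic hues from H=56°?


Triadic: equally spaced at 120° intervals
H1 = 56°
H2 = (56 + 120) mod 360 = 176°
H3 = (56 + 240) mod 360 = 296°
Triadic = 56°, 176°, 296°


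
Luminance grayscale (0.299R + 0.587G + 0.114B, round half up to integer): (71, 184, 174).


Gray = 0.299×R + 0.587×G + 0.114×B
Gray = 0.299×71 + 0.587×184 + 0.114×174
Gray = 21.229 + 108.008 + 19.836
Gray = 149.073 → round half up → 149
Gray = 149


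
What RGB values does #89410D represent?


89 → 137 (R)
41 → 65 (G)
0D → 13 (B)
= RGB(137, 65, 13)


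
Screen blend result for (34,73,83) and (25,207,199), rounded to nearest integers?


Screen: C = 255 - (255-A)×(255-B)/255, rounded to nearest integer
R: 255 - (255-34)×(255-25)/255 = 255 - 50830/255 ≈ 255 - 199.333 = 55.667 → 56
G: 255 - (255-73)×(255-207)/255 = 255 - 8736/255 ≈ 255 - 34.259 = 220.741 → 221
B: 255 - (255-83)×(255-199)/255 = 255 - 9632/255 ≈ 255 - 37.773 = 217.227 → 217
= RGB(56, 221, 217)


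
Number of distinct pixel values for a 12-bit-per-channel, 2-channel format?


Total bits = 12 bits/channel × 2 channels = 24 bits
Distinct pixel values = 2^24
= 16,777,216 pixel values


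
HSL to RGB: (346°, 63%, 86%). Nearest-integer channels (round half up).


H=346°, S=0.63, L=0.86
C = (1-|2L-1|)×S = (1-|0.72|)×0.63 = 0.1764
H' = H/60 = 346/60 ≈ 5.7667; X = C×(1-|H' mod 2 - 1|) = 0.04116
m = L - C/2 = 0.86 - 0.0882 = 0.7718
Sector ⌊H'⌋ = 5 → (R',G',B') = (0.1764, 0.0, 0.04116)
RGB = ((R'+m)×255, (G'+m)×255, (B'+m)×255) = (241.791, 196.809, 207.3048)
Round half up → RGB(242, 197, 207)


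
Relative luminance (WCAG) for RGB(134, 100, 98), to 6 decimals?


Linearize each channel (sRGB transfer function): c = v/255; c_lin = c/12.92 if c ≤ 0.04045, else ((c+0.055)/1.055)^2.4
  R: 134/255 ≈ 0.525490 > 0.04045 → ((0.525490+0.055)/1.055)^2.4 ≈ 0.238398
  G: 100/255 ≈ 0.392157 > 0.04045 → ((0.392157+0.055)/1.055)^2.4 ≈ 0.127438
  B: 98/255 ≈ 0.384314 > 0.04045 → ((0.384314+0.055)/1.055)^2.4 ≈ 0.122139
R_lin = 0.238398, G_lin = 0.127438, B_lin = 0.122139
L = 0.2126×R + 0.7152×G + 0.0722×B
L = 0.2126×0.238398 + 0.7152×0.127438 + 0.0722×0.122139
L ≈ 0.150645


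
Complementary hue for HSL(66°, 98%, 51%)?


Complement = opposite side of color wheel = hue + 180°
H' = (66 + 180) mod 360 = 246°
S and L unchanged.
= HSL(246°, 98%, 51%)


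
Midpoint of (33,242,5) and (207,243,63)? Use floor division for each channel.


Midpoint: each channel = ⌊(C₁+C₂)/2⌋
R: ⌊(33+207)/2⌋ = 120
G: ⌊(242+243)/2⌋ = 242
B: ⌊(5+63)/2⌋ = 34
= RGB(120, 242, 34)


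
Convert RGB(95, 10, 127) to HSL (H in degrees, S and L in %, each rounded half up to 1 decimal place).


Normalize: R'=95/255≈0.3725, G'=10/255≈0.0392, B'=127/255≈0.4980
Max=127/255, Min=10/255, Δ=Max-Min=117/255
L = (Max+Min)/2 = (127+10)/510 = 137/510 = 0.26862… → L = 26.9%
L ≤ 0.5 → S = Δ/(Max+Min) = 117/(127+10) = 117/137 = 0.85401… → S = 85.4%
(the 1/255 factors cancel in S and H, so raw channel differences can be used)
Max is B' → H = 60 × ((R-G)/Δ + 4) = 60 × ((95-10)/117 + 4)
  85/117 + 4 = 0.7264… + 4 = 4.7264…
  H = 60 × 4.7264… = 283.589…° → H = 283.6°
= HSL(283.6°, 85.4%, 26.9%)


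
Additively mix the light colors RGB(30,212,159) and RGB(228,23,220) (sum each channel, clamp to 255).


Additive: each channel = min(255, C₁+C₂)
R: 30+228 = 258 → 255
G: 212+23 = 235 → 235
B: 159+220 = 379 → 255
= RGB(255, 235, 255)


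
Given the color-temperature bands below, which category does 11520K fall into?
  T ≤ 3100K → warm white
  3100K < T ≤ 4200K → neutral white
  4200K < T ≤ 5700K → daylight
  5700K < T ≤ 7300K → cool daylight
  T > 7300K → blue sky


Temperature: 11520K
11520K > 7300K → blue sky
Classification: blue sky


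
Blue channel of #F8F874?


Color: #F8F874
R = F8 = 248
G = F8 = 248
B = 74 = 116
Blue = 116


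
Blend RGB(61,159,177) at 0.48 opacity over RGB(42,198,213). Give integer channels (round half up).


C = α×F + (1-α)×B, with 1-α = 0.52
R: 0.48×61 + 0.52×42 = 29.28 + 21.84 = 51.12 → 51
G: 0.48×159 + 0.52×198 = 76.32 + 102.96 = 179.28 → 179
B: 0.48×177 + 0.52×213 = 84.96 + 110.76 = 195.72 → 196
= RGB(51, 179, 196)


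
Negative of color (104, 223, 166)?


Invert: (255-R, 255-G, 255-B)
R: 255-104 = 151
G: 255-223 = 32
B: 255-166 = 89
= RGB(151, 32, 89)


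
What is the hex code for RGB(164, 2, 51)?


R = 164 → A4 (hex)
G = 2 → 02 (hex)
B = 51 → 33 (hex)
Hex = #A40233


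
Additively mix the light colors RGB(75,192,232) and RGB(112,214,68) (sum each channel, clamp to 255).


Additive: each channel = min(255, C₁+C₂)
R: 75+112 = 187 → 187
G: 192+214 = 406 → 255
B: 232+68 = 300 → 255
= RGB(187, 255, 255)


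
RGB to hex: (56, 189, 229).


R = 56 → 38 (hex)
G = 189 → BD (hex)
B = 229 → E5 (hex)
Hex = #38BDE5


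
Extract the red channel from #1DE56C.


Color: #1DE56C
R = 1D = 29
G = E5 = 229
B = 6C = 108
Red = 29


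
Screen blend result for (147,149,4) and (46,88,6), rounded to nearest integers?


Screen: C = 255 - (255-A)×(255-B)/255, rounded to nearest integer
R: 255 - (255-147)×(255-46)/255 = 255 - 22572/255 ≈ 255 - 88.518 = 166.482 → 166
G: 255 - (255-149)×(255-88)/255 = 255 - 17702/255 ≈ 255 - 69.420 = 185.580 → 186
B: 255 - (255-4)×(255-6)/255 = 255 - 62499/255 ≈ 255 - 245.094 = 9.906 → 10
= RGB(166, 186, 10)


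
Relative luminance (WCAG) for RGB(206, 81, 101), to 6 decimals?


Linearize each channel (sRGB transfer function): c = v/255; c_lin = c/12.92 if c ≤ 0.04045, else ((c+0.055)/1.055)^2.4
  R: 206/255 ≈ 0.807843 > 0.04045 → ((0.807843+0.055)/1.055)^2.4 ≈ 0.617207
  G: 81/255 ≈ 0.317647 > 0.04045 → ((0.317647+0.055)/1.055)^2.4 ≈ 0.082283
  B: 101/255 ≈ 0.396078 > 0.04045 → ((0.396078+0.055)/1.055)^2.4 ≈ 0.130136
R_lin = 0.617207, G_lin = 0.082283, B_lin = 0.130136
L = 0.2126×R + 0.7152×G + 0.0722×B
L = 0.2126×0.617207 + 0.7152×0.082283 + 0.0722×0.130136
L ≈ 0.199463


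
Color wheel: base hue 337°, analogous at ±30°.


Base hue: 337°
Left analog: (337 - 30) mod 360 = 307°
Right analog: (337 + 30) mod 360 = 7°
Analogous hues = 307° and 7°


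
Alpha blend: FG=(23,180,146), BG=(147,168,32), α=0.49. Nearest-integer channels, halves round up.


C = α×F + (1-α)×B, with 1-α = 0.51
R: 0.49×23 + 0.51×147 = 11.27 + 74.97 = 86.24 → 86
G: 0.49×180 + 0.51×168 = 88.20 + 85.68 = 173.88 → 174
B: 0.49×146 + 0.51×32 = 71.54 + 16.32 = 87.86 → 88
= RGB(86, 174, 88)


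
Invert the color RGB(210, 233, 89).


Invert: (255-R, 255-G, 255-B)
R: 255-210 = 45
G: 255-233 = 22
B: 255-89 = 166
= RGB(45, 22, 166)


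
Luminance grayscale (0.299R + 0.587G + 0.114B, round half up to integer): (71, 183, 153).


Gray = 0.299×R + 0.587×G + 0.114×B
Gray = 0.299×71 + 0.587×183 + 0.114×153
Gray = 21.229 + 107.421 + 17.442
Gray = 146.092 → round half up → 146
Gray = 146


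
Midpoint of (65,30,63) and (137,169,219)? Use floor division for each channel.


Midpoint: each channel = ⌊(C₁+C₂)/2⌋
R: ⌊(65+137)/2⌋ = 101
G: ⌊(30+169)/2⌋ = 99
B: ⌊(63+219)/2⌋ = 141
= RGB(101, 99, 141)


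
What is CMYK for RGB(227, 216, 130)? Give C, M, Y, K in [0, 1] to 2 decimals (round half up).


R'=227/255≈0.8902, G'=216/255≈0.8471, B'=130/255≈0.5098
K = 1 - max(R',G',B') = 1 - 227/255 = 28/255 = 0.10980… → 0.11
(1-R'-K)/(1-K) simplifies to (max-R)/max with max = 227:
C = (227-227)/227 = 0/227 = 0 → 0.00
M = (227-216)/227 = 11/227 = 0.04845… → 0.05
Y = (227-130)/227 = 97/227 = 0.42731… → 0.43
= CMYK(0.00, 0.05, 0.43, 0.11)


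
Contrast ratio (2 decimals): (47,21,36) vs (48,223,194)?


Linearize each sRGB channel c=v/255: c/12.92 if c ≤ 0.04045 else ((c+0.055)/1.055)^2.4
L = 0.2126×R_lin + 0.7152×G_lin + 0.0722×B_lin
Color 1 (47,21,36):
  R=47: 47/255≈0.1843 > 0.04045 → ((0.1843+0.055)/1.055)^2.4 ≈ 0.02843
  G=21: 21/255≈0.0824 > 0.04045 → ((0.0824+0.055)/1.055)^2.4 ≈ 0.00750
  B=36: 36/255≈0.1412 > 0.04045 → ((0.1412+0.055)/1.055)^2.4 ≈ 0.01764
  L1 = 0.2126×0.02843 + 0.7152×0.00750 + 0.0722×0.01764 ≈ 0.01268
Color 2 (48,223,194):
  R=48: 48/255≈0.1882 > 0.04045 → ((0.1882+0.055)/1.055)^2.4 ≈ 0.02956
  G=223: 223/255≈0.8745 > 0.04045 → ((0.8745+0.055)/1.055)^2.4 ≈ 0.73791
  B=194: 194/255≈0.7608 > 0.04045 → ((0.7608+0.055)/1.055)^2.4 ≈ 0.53948
  L2 = 0.2126×0.02956 + 0.7152×0.73791 + 0.0722×0.53948 ≈ 0.57299
Lighter = 0.57299, Darker = 0.01268
Ratio = (L_lighter + 0.05) / (L_darker + 0.05)
Ratio = (0.57299 + 0.05) / (0.01268 + 0.05) = 0.62299 / 0.06268 ≈ 9.9391
Ratio ≈ 9.94:1


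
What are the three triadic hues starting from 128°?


Triadic: equally spaced at 120° intervals
H1 = 128°
H2 = (128 + 120) mod 360 = 248°
H3 = (128 + 240) mod 360 = 8°
Triadic = 128°, 248°, 8°


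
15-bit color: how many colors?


Colors = 2^bits = 2^15
= 32,768 colors


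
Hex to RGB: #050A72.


05 → 5 (R)
0A → 10 (G)
72 → 114 (B)
= RGB(5, 10, 114)


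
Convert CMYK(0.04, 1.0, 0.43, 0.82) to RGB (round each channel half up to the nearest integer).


R = 255 × (1-C) × (1-K) = 255 × 0.96 × 0.18 = 44.064 → 44
G = 255 × (1-M) × (1-K) = 255 × 0.00 × 0.18 = 0
B = 255 × (1-Y) × (1-K) = 255 × 0.57 × 0.18 = 26.163 → 26
= RGB(44, 0, 26)


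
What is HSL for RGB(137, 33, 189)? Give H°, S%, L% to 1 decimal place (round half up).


Normalize: R'=137/255≈0.5373, G'=33/255≈0.1294, B'=189/255≈0.7412
Max=189/255, Min=33/255, Δ=Max-Min=156/255
L = (Max+Min)/2 = (189+33)/510 = 222/510 = 0.43529… → L = 43.5%
L ≤ 0.5 → S = Δ/(Max+Min) = 156/(189+33) = 156/222 = 0.70270… → S = 70.3%
(the 1/255 factors cancel in S and H, so raw channel differences can be used)
Max is B' → H = 60 × ((R-G)/Δ + 4) = 60 × ((137-33)/156 + 4)
  104/156 + 4 = 0.6666… + 4 = 4.6666…
  H = 60 × 4.6666… = 280° → H = 280.0°
= HSL(280.0°, 70.3%, 43.5%)


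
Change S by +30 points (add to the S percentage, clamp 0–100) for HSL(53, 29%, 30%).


Original S = 29%
Adjustment = +30 percentage points
New S = 29 + (30) = 59
Clamp to [0, 100] → 59
= HSL(53°, 59%, 30%)


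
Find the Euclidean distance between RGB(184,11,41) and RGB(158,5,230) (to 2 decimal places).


d = √[(R₁-R₂)² + (G₁-G₂)² + (B₁-B₂)²]
d = √[(184-158)² + (11-5)² + (41-230)²]
d = √[676 + 36 + 35721]
d = √36433
d ≈ 190.87


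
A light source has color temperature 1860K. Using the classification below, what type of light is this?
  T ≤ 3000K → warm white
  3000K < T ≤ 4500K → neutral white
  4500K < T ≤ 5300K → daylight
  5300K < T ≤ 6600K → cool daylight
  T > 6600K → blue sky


Temperature: 1860K
1860K ≤ 3000K → warm white
Classification: warm white


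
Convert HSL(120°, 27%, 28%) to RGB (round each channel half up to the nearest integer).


H=120°, S=0.27, L=0.28
C = (1-|2L-1|)×S = (1-|-0.44|)×0.27 = 0.1512
H' = H/60 = 120/60 ≈ 2.0000; X = C×(1-|H' mod 2 - 1|) = 0.0
m = L - C/2 = 0.28 - 0.0756 = 0.2044
Sector ⌊H'⌋ = 2 → (R',G',B') = (0.0, 0.1512, 0.0)
RGB = ((R'+m)×255, (G'+m)×255, (B'+m)×255) = (52.122, 90.678, 52.122)
Round half up → RGB(52, 91, 52)


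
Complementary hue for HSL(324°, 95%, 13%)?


Complement = opposite side of color wheel = hue + 180°
H' = (324 + 180) mod 360 = 144°
S and L unchanged.
= HSL(144°, 95%, 13%)


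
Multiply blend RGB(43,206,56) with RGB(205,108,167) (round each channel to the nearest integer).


Multiply: C = A×B/255, rounded to nearest integer
R: 43×205/255 = 8815/255 ≈ 34.569 → 35
G: 206×108/255 = 22248/255 ≈ 87.247 → 87
B: 56×167/255 = 9352/255 ≈ 36.675 → 37
= RGB(35, 87, 37)


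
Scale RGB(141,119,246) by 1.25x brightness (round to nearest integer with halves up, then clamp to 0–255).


Multiply each channel by 1.25, round half up, clamp to [0, 255]
R: 141×1.25 = 176.25 → round → 176
G: 119×1.25 = 148.75 → round → 149
B: 246×1.25 = 307.5 → round → 308 → clamp → 255
= RGB(176, 149, 255)


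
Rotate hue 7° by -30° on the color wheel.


New hue = (H + rotation) mod 360
New hue = (7 -30) mod 360
= -23 mod 360
= 337°


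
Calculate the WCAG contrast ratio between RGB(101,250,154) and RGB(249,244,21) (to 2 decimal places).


Linearize each sRGB channel c=v/255: c/12.92 if c ≤ 0.04045 else ((c+0.055)/1.055)^2.4
L = 0.2126×R_lin + 0.7152×G_lin + 0.0722×B_lin
Color 1 (101,250,154):
  R=101: 101/255≈0.3961 > 0.04045 → ((0.3961+0.055)/1.055)^2.4 ≈ 0.13014
  G=250: 250/255≈0.9804 > 0.04045 → ((0.9804+0.055)/1.055)^2.4 ≈ 0.95597
  B=154: 154/255≈0.6039 > 0.04045 → ((0.6039+0.055)/1.055)^2.4 ≈ 0.32314
  L1 = 0.2126×0.13014 + 0.7152×0.95597 + 0.0722×0.32314 ≈ 0.73471
Color 2 (249,244,21):
  R=249: 249/255≈0.9765 > 0.04045 → ((0.9765+0.055)/1.055)^2.4 ≈ 0.94731
  G=244: 244/255≈0.9569 > 0.04045 → ((0.9569+0.055)/1.055)^2.4 ≈ 0.90466
  B=21: 21/255≈0.0824 > 0.04045 → ((0.0824+0.055)/1.055)^2.4 ≈ 0.00750
  L2 = 0.2126×0.94731 + 0.7152×0.90466 + 0.0722×0.00750 ≈ 0.84895
Lighter = 0.84895, Darker = 0.73471
Ratio = (L_lighter + 0.05) / (L_darker + 0.05)
Ratio = (0.84895 + 0.05) / (0.73471 + 0.05) = 0.89895 / 0.78471 ≈ 1.1456
Ratio ≈ 1.15:1


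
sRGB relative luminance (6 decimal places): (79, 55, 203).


Linearize each channel (sRGB transfer function): c = v/255; c_lin = c/12.92 if c ≤ 0.04045, else ((c+0.055)/1.055)^2.4
  R: 79/255 ≈ 0.309804 > 0.04045 → ((0.309804+0.055)/1.055)^2.4 ≈ 0.078187
  G: 55/255 ≈ 0.215686 > 0.04045 → ((0.215686+0.055)/1.055)^2.4 ≈ 0.038204
  B: 203/255 ≈ 0.796078 > 0.04045 → ((0.796078+0.055)/1.055)^2.4 ≈ 0.597202
R_lin = 0.078187, G_lin = 0.038204, B_lin = 0.597202
L = 0.2126×R + 0.7152×G + 0.0722×B
L = 0.2126×0.078187 + 0.7152×0.038204 + 0.0722×0.597202
L ≈ 0.087064


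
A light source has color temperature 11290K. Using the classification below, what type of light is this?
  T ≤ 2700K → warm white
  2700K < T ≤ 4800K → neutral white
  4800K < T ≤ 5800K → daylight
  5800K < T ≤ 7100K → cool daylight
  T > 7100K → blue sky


Temperature: 11290K
11290K > 7100K → blue sky
Classification: blue sky


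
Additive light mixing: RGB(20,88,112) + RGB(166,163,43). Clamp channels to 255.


Additive: each channel = min(255, C₁+C₂)
R: 20+166 = 186 → 186
G: 88+163 = 251 → 251
B: 112+43 = 155 → 155
= RGB(186, 251, 155)


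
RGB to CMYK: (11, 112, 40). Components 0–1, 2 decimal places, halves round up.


R'=11/255≈0.0431, G'=112/255≈0.4392, B'=40/255≈0.1569
K = 1 - max(R',G',B') = 1 - 112/255 = 143/255 = 0.56078… → 0.56
(1-R'-K)/(1-K) simplifies to (max-R)/max with max = 112:
C = (112-11)/112 = 101/112 = 0.90178… → 0.90
M = (112-112)/112 = 0/112 = 0 → 0.00
Y = (112-40)/112 = 72/112 = 0.64285… → 0.64
= CMYK(0.90, 0.00, 0.64, 0.56)


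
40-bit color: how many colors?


Colors = 2^bits = 2^40
= 1,099,511,627,776 colors


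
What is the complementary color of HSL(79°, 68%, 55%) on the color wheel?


Complement = opposite side of color wheel = hue + 180°
H' = (79 + 180) mod 360 = 259°
S and L unchanged.
= HSL(259°, 68%, 55%)


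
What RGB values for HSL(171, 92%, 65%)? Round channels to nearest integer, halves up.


H=171°, S=0.92, L=0.65
C = (1-|2L-1|)×S = (1-|0.30|)×0.92 = 0.644
H' = H/60 = 171/60 ≈ 2.8500; X = C×(1-|H' mod 2 - 1|) = 0.5474
m = L - C/2 = 0.65 - 0.322 = 0.328
Sector ⌊H'⌋ = 2 → (R',G',B') = (0.0, 0.644, 0.5474)
RGB = ((R'+m)×255, (G'+m)×255, (B'+m)×255) = (83.64, 247.86, 223.227)
Round half up → RGB(84, 248, 223)


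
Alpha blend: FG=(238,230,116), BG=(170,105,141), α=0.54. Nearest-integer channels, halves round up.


C = α×F + (1-α)×B, with 1-α = 0.46
R: 0.54×238 + 0.46×170 = 128.52 + 78.20 = 206.72 → 207
G: 0.54×230 + 0.46×105 = 124.20 + 48.30 = 172.50 → 173
B: 0.54×116 + 0.46×141 = 62.64 + 64.86 = 127.50 → 128
= RGB(207, 173, 128)


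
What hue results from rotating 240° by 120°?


New hue = (H + rotation) mod 360
New hue = (240 + 120) mod 360
= 360 mod 360
= 0°


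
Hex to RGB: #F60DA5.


F6 → 246 (R)
0D → 13 (G)
A5 → 165 (B)
= RGB(246, 13, 165)


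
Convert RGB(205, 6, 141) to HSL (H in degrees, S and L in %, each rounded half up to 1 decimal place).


Normalize: R'=205/255≈0.8039, G'=6/255≈0.0235, B'=141/255≈0.5529
Max=205/255, Min=6/255, Δ=Max-Min=199/255
L = (Max+Min)/2 = (205+6)/510 = 211/510 = 0.41372… → L = 41.4%
L ≤ 0.5 → S = Δ/(Max+Min) = 199/(205+6) = 199/211 = 0.94312… → S = 94.3%
(the 1/255 factors cancel in S and H, so raw channel differences can be used)
Max is R' → H = 60 × (((G-B)/Δ) mod 6) = 60 × (((6-141)/199) mod 6)
  (-135)/199 = -0.6783…; negative, so add 6 → 5.3216…
  H = 60 × 5.3216… = 319.296…° → H = 319.3°
= HSL(319.3°, 94.3%, 41.4%)


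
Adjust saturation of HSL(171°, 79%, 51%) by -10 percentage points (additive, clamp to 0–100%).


Original S = 79%
Adjustment = -10 percentage points
New S = 79 + (-10) = 69
Clamp to [0, 100] → 69
= HSL(171°, 69%, 51%)


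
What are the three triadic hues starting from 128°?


Triadic: equally spaced at 120° intervals
H1 = 128°
H2 = (128 + 120) mod 360 = 248°
H3 = (128 + 240) mod 360 = 8°
Triadic = 128°, 248°, 8°


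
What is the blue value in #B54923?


Color: #B54923
R = B5 = 181
G = 49 = 73
B = 23 = 35
Blue = 35


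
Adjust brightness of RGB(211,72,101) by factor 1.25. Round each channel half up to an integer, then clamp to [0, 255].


Multiply each channel by 1.25, round half up, clamp to [0, 255]
R: 211×1.25 = 263.75 → round → 264 → clamp → 255
G: 72×1.25 = 90
B: 101×1.25 = 126.25 → round → 126
= RGB(255, 90, 126)


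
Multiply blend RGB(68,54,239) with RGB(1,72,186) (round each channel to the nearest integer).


Multiply: C = A×B/255, rounded to nearest integer
R: 68×1/255 = 68/255 ≈ 0.267 → 0
G: 54×72/255 = 3888/255 ≈ 15.247 → 15
B: 239×186/255 = 44454/255 ≈ 174.329 → 174
= RGB(0, 15, 174)


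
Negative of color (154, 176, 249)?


Invert: (255-R, 255-G, 255-B)
R: 255-154 = 101
G: 255-176 = 79
B: 255-249 = 6
= RGB(101, 79, 6)


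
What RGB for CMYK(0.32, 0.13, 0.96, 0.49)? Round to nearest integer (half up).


R = 255 × (1-C) × (1-K) = 255 × 0.68 × 0.51 = 88.434 → 88
G = 255 × (1-M) × (1-K) = 255 × 0.87 × 0.51 = 113.1435 → 113
B = 255 × (1-Y) × (1-K) = 255 × 0.04 × 0.51 = 5.202 → 5
= RGB(88, 113, 5)


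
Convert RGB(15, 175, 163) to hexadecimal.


R = 15 → 0F (hex)
G = 175 → AF (hex)
B = 163 → A3 (hex)
Hex = #0FAFA3


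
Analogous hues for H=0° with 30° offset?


Base hue: 0°
Left analog: (0 - 30) mod 360 = 330°
Right analog: (0 + 30) mod 360 = 30°
Analogous hues = 330° and 30°


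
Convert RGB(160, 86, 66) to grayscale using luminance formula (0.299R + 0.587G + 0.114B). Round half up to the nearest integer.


Gray = 0.299×R + 0.587×G + 0.114×B
Gray = 0.299×160 + 0.587×86 + 0.114×66
Gray = 47.840 + 50.482 + 7.524
Gray = 105.846 → round half up → 106
Gray = 106


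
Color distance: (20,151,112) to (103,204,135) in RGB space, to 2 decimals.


d = √[(R₁-R₂)² + (G₁-G₂)² + (B₁-B₂)²]
d = √[(20-103)² + (151-204)² + (112-135)²]
d = √[6889 + 2809 + 529]
d = √10227
d ≈ 101.13


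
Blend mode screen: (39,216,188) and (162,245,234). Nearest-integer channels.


Screen: C = 255 - (255-A)×(255-B)/255, rounded to nearest integer
R: 255 - (255-39)×(255-162)/255 = 255 - 20088/255 ≈ 255 - 78.776 = 176.224 → 176
G: 255 - (255-216)×(255-245)/255 = 255 - 390/255 ≈ 255 - 1.529 = 253.471 → 253
B: 255 - (255-188)×(255-234)/255 = 255 - 1407/255 ≈ 255 - 5.518 = 249.482 → 249
= RGB(176, 253, 249)


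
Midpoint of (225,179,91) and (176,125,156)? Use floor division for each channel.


Midpoint: each channel = ⌊(C₁+C₂)/2⌋
R: ⌊(225+176)/2⌋ = 200
G: ⌊(179+125)/2⌋ = 152
B: ⌊(91+156)/2⌋ = 123
= RGB(200, 152, 123)


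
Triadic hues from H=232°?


Triadic: equally spaced at 120° intervals
H1 = 232°
H2 = (232 + 120) mod 360 = 352°
H3 = (232 + 240) mod 360 = 112°
Triadic = 232°, 352°, 112°


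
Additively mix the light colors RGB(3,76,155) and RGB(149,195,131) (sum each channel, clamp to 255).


Additive: each channel = min(255, C₁+C₂)
R: 3+149 = 152 → 152
G: 76+195 = 271 → 255
B: 155+131 = 286 → 255
= RGB(152, 255, 255)
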